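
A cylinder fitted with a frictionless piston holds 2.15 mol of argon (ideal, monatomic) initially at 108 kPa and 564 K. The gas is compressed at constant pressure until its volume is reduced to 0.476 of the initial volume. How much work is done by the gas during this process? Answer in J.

V₁ = nRT₁/P₁ = 2.15×8.314×564/108 = 93.3 L.
Isobaric: P stays 108 kPa; V/T = const ⇒ T₂ = 268 K, V₂ = 44.4 L.
W = PΔV = 108×(44.4−93.3) kPa·L = -5280 J.

-5280 J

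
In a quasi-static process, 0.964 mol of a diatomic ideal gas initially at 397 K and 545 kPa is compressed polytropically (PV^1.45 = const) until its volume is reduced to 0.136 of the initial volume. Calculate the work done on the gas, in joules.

10300 J

V₁ = nRT₁/P₁ = 0.964×8.314×397/545 = 5.84 L.
Polytropic n=1.45: T₂ = T₁(V₁/V₂)^(n−1) = 397×(7.35)^0.45 = 974 K; P₂ = P₁(V₁/V₂)^n = 9830 kPa.
W = (P₁V₁−P₂V₂)/(n−1) = (545×5.84−9830×0.794)/0.45 = -10300 J.
Work done on the gas = −W_by = 10300 J.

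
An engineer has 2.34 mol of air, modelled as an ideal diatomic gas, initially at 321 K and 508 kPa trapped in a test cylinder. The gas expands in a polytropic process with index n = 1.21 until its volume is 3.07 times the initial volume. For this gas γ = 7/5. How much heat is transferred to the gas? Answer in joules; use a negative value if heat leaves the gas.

V₁ = nRT₁/P₁ = 2.34×8.314×321/508 = 12.3 L.
Polytropic n=1.21: T₂ = T₁(V₁/V₂)^(n−1) = 321×(0.326)^0.21 = 254 K; P₂ = P₁(V₁/V₂)^n = 131 kPa.
W = (P₁V₁−P₂V₂)/(n−1) = (508×12.3−131×37.7)/0.21 = 6240 J.
ΔU = nCvΔT = 2.34×20.8×(254−321) = -3280 J.
Q = ΔU + W = 2960 J.

2960 J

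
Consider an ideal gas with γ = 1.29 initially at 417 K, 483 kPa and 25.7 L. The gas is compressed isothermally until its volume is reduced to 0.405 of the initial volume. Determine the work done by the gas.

-11200 J

n = P₁V₁/(RT₁) = 483×25.7/(8.314×417) = 3.58 mol.
Isothermal: T stays 417 K; PV = const ⇒ V₂ = 10.4 L, P₂ = 1190 kPa.
W = nRT ln(V₂/V₁) = 3.58×8.314×417×ln(0.405) = -11200 J.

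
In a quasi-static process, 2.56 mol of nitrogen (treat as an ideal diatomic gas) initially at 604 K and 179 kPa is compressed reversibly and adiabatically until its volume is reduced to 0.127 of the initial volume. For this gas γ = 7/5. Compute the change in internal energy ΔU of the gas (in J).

41200 J

V₁ = nRT₁/P₁ = 2.56×8.314×604/179 = 71.8 L.
Adiabatic: TV^(γ−1) = const ⇒ T₂ = 604×(7.87)^0.400 = 1380 K; PV^γ = const ⇒ P₂ = 3220 kPa.
For an ideal gas ΔU = nCvΔT with Cv = (5/2)R = 20.8 J/(mol·K).
ΔU = 2.56×20.8×(1380−604) = 41200 J.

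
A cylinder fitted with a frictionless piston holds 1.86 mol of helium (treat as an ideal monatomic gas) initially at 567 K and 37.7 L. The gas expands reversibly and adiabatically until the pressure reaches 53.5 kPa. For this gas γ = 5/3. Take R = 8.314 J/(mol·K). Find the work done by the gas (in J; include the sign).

P₁ = nRT₁/V₁ = 1.86×8.314×567/37.7 = 233 kPa.
Adiabatic: T₂/T₁ = (P₂/P₁)^((γ−1)/γ) ⇒ T₂ = 567×(0.230)^0.400 = 315 K; V₂ = 91.0 L.
ΔU = nCvΔT = 1.86×12.5×(315−567) = -5850 J.
Q = 0 for an adiabatic process, so W = −ΔU = 5850 J.

5850 J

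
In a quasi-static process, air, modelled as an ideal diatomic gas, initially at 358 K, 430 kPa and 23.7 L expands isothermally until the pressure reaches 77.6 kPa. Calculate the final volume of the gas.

131 L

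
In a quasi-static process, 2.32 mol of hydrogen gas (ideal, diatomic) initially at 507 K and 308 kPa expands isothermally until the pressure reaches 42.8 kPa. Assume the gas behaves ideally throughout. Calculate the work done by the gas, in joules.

V₁ = nRT₁/P₁ = 2.32×8.314×507/308 = 31.8 L.
Isothermal: T stays 507 K; PV = const ⇒ V₂ = 228 L, P₂ = 42.8 kPa.
W = nRT ln(V₂/V₁) = 2.32×8.314×507×ln(7.20) = 19300 J.

19300 J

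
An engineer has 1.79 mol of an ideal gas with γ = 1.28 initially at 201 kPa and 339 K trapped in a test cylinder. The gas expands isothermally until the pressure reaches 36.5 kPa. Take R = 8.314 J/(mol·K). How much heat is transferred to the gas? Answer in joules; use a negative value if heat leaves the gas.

8610 J

V₁ = nRT₁/P₁ = 1.79×8.314×339/201 = 25.1 L.
Isothermal: T stays 339 K; PV = const ⇒ V₂ = 138 L, P₂ = 36.5 kPa.
ΔU = 0 (ideal gas, T constant).
W = nRT ln(V₂/V₁) = 1.79×8.314×339×ln(5.51) = 8610 J.
Q = ΔU + W = 8610 J.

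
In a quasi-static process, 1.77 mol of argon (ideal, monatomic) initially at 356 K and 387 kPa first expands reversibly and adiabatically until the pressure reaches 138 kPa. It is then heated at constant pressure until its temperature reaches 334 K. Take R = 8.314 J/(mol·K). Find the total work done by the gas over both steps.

4100 J

V₁ = nRT₁/P₁ = 1.77×8.314×356/387 = 13.5 L.
Step 1 — Adiabatic: T₂/T₁ = (P₂/P₁)^((γ−1)/γ) ⇒ T₂ = 356×(0.357)^0.400 = 236 K; V₂ = 25.1 L.
ΔU = nCvΔT = 1.77×12.5×(236−356) = -2660 J.
Q = 0 for an adiabatic process, so W = −ΔU = 2660 J.
State after step 1: P = 138 kPa, V = 25.1 L, T = 236 K.
Step 2 — Isobaric: P stays 138 kPa; V/T = const ⇒ T₂ = 334 K, V₂ = 35.6 L.
W = PΔV = 138×(35.6−25.1) kPa·L = 1450 J.
ΔU = nCvΔT = 1.77×12.5×(334−236) = 2170 J.
Q = ΔU + W = nCpΔT = 3620 J.
Net over both steps: W = 4100 J, Q = 3620 J, ΔU = -486 J.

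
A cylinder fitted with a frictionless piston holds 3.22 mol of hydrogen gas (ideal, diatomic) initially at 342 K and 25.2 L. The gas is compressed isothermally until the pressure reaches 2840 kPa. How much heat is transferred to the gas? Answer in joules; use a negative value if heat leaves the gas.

-18800 J

P₁ = nRT₁/V₁ = 3.22×8.314×342/25.2 = 363 kPa.
Isothermal: T stays 342 K; PV = const ⇒ V₂ = 3.22 L, P₂ = 2840 kPa.
ΔU = 0 (ideal gas, T constant).
W = nRT ln(V₂/V₁) = 3.22×8.314×342×ln(0.128) = -18800 J.
Q = ΔU + W = -18800 J.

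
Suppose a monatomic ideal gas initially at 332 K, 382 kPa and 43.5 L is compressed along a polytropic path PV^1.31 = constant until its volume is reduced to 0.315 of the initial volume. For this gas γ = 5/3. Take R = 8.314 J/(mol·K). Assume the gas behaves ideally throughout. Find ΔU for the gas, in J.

10700 J

n = P₁V₁/(RT₁) = 382×43.5/(8.314×332) = 6.02 mol.
Polytropic n=1.31: T₂ = T₁(V₁/V₂)^(n−1) = 332×(3.17)^0.31 = 475 K; P₂ = P₁(V₁/V₂)^n = 1730 kPa.
For an ideal gas ΔU = nCvΔT with Cv = (3/2)R = 12.5 J/(mol·K).
ΔU = 6.02×12.5×(475−332) = 10700 J.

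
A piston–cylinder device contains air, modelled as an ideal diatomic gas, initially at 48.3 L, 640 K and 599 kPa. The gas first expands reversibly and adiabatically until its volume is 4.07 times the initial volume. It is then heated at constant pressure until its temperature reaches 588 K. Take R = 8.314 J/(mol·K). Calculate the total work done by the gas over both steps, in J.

n = P₁V₁/(RT₁) = 599×48.3/(8.314×640) = 5.44 mol.
Step 1 — Adiabatic: TV^(γ−1) = const ⇒ T₂ = 640×(0.246)^0.400 = 365 K; PV^γ = const ⇒ P₂ = 83.9 kPa.
ΔU = nCvΔT = 5.44×20.8×(365−640) = -31100 J.
Q = 0 for an adiabatic process, so W = −ΔU = 31100 J.
State after step 1: P = 83.9 kPa, V = 197 L, T = 365 K.
Step 2 — Isobaric: P stays 83.9 kPa; V/T = const ⇒ T₂ = 588 K, V₂ = 317 L.
W = PΔV = 83.9×(317−197) kPa·L = 10100 J.
ΔU = nCvΔT = 5.44×20.8×(588−365) = 25200 J.
Q = ΔU + W = nCpΔT = 35300 J.
Net over both steps: W = 41200 J, Q = 35300 J, ΔU = -5880 J.

41200 J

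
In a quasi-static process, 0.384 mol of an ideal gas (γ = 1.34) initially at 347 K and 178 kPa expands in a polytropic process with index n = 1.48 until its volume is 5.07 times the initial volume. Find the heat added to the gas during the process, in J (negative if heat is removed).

V₁ = nRT₁/P₁ = 0.384×8.314×347/178 = 6.22 L.
Polytropic n=1.48: T₂ = T₁(V₁/V₂)^(n−1) = 347×(0.197)^0.48 = 159 K; P₂ = P₁(V₁/V₂)^n = 16.1 kPa.
W = (P₁V₁−P₂V₂)/(n−1) = (178×6.22−16.1×31.6)/0.48 = 1250 J.
ΔU = nCvΔT = 0.384×24.5×(159−347) = -1760 J.
Q = ΔU + W = -514 J.

-514 J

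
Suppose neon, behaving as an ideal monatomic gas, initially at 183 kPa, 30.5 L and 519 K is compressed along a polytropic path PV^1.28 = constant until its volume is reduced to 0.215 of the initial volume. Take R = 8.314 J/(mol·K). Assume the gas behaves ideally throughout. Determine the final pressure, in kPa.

1310 kPa

Polytropic n=1.28: T₂ = T₁(V₁/V₂)^(n−1) = 519×(4.65)^0.28 = 798 K; P₂ = P₁(V₁/V₂)^n = 1310 kPa.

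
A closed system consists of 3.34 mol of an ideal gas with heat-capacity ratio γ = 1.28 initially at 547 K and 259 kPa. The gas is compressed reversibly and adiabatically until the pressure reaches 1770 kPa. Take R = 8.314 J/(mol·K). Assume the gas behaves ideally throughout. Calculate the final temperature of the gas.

V₁ = nRT₁/P₁ = 3.34×8.314×547/259 = 58.6 L.
Adiabatic: T₂/T₁ = (P₂/P₁)^((γ−1)/γ) ⇒ T₂ = 547×(6.83)^0.219 = 833 K; V₂ = 13.1 L.

833 K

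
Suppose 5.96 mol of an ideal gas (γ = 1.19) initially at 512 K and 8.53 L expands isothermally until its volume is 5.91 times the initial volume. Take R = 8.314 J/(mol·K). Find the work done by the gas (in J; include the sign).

P₁ = nRT₁/V₁ = 5.96×8.314×512/8.53 = 2970 kPa.
Isothermal: T stays 512 K; PV = const ⇒ V₂ = 50.4 L, P₂ = 503 kPa.
W = nRT ln(V₂/V₁) = 5.96×8.314×512×ln(5.91) = 45100 J.

45100 J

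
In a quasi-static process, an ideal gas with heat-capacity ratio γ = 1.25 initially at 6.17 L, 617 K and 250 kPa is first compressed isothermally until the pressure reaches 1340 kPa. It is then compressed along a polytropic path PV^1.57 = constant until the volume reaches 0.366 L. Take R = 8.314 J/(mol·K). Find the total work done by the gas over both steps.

-5080 J

n = P₁V₁/(RT₁) = 250×6.17/(8.314×617) = 0.301 mol.
Step 1 — Isothermal: T stays 617 K; PV = const ⇒ V₂ = 1.15 L, P₂ = 1340 kPa.
ΔU = 0 (ideal gas, T constant).
W = nRT ln(V₂/V₁) = 0.301×8.314×617×ln(0.187) = -2590 J.
Q = ΔU + W = -2590 J.
State after step 1: P = 1340 kPa, V = 1.15 L, T = 617 K.
Step 2 — Polytropic n=1.57: T₂ = T₁(V₁/V₂)^(n−1) = 617×(3.15)^0.57 = 1190 K; P₂ = P₁(V₁/V₂)^n = 8100 kPa.
W = (P₁V₁−P₂V₂)/(n−1) = (1340×1.15−8100×0.366)/0.57 = -2490 J.
ΔU = nCvΔT = 0.301×33.3×(1190−617) = 5690 J.
Q = ΔU + W = 3190 J.
Net over both steps: W = -5080 J, Q = 602 J, ΔU = 5690 J.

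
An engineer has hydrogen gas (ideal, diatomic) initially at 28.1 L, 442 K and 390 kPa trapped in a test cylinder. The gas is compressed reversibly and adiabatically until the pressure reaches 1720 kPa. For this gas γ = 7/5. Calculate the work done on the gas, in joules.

n = P₁V₁/(RT₁) = 390×28.1/(8.314×442) = 2.98 mol.
Adiabatic: T₂/T₁ = (P₂/P₁)^((γ−1)/γ) ⇒ T₂ = 442×(4.41)^0.286 = 675 K; V₂ = 9.74 L.
ΔU = nCvΔT = 2.98×20.8×(675−442) = 14500 J.
Q = 0 for an adiabatic process, so W = −ΔU = -14500 J.
Work done on the gas = −W_by = 14500 J.

14500 J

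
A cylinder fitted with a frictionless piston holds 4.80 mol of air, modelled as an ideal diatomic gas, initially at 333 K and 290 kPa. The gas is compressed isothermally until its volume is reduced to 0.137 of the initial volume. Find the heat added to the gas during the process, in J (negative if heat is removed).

-26400 J

V₁ = nRT₁/P₁ = 4.80×8.314×333/290 = 45.8 L.
Isothermal: T stays 333 K; PV = const ⇒ V₂ = 6.28 L, P₂ = 2120 kPa.
ΔU = 0 (ideal gas, T constant).
W = nRT ln(V₂/V₁) = 4.80×8.314×333×ln(0.137) = -26400 J.
Q = ΔU + W = -26400 J.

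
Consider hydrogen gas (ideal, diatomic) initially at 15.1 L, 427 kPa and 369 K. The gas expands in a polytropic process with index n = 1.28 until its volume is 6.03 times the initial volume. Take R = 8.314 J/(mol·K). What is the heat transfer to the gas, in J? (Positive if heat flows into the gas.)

2730 J

n = P₁V₁/(RT₁) = 427×15.1/(8.314×369) = 2.10 mol.
Polytropic n=1.28: T₂ = T₁(V₁/V₂)^(n−1) = 369×(0.166)^0.28 = 223 K; P₂ = P₁(V₁/V₂)^n = 42.8 kPa.
W = (P₁V₁−P₂V₂)/(n−1) = (427×15.1−42.8×91.1)/0.28 = 9100 J.
ΔU = nCvΔT = 2.10×20.8×(223−369) = -6370 J.
Q = ΔU + W = 2730 J.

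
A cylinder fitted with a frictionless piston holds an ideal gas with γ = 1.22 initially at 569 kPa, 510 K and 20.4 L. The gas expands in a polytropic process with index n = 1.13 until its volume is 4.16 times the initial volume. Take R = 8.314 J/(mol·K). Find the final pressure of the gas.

114 kPa

Polytropic n=1.13: T₂ = T₁(V₁/V₂)^(n−1) = 510×(0.240)^0.13 = 424 K; P₂ = P₁(V₁/V₂)^n = 114 kPa.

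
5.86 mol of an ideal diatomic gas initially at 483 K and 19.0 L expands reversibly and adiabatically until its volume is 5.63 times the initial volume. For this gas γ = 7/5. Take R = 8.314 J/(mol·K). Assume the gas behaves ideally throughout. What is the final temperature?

P₁ = nRT₁/V₁ = 5.86×8.314×483/19.0 = 1240 kPa.
Adiabatic: TV^(γ−1) = const ⇒ T₂ = 483×(0.178)^0.400 = 242 K; PV^γ = const ⇒ P₂ = 110 kPa.

242 K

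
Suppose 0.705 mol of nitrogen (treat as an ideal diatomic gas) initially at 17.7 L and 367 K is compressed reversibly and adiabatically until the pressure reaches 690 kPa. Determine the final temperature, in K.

P₁ = nRT₁/V₁ = 0.705×8.314×367/17.7 = 122 kPa.
Adiabatic: T₂/T₁ = (P₂/P₁)^((γ−1)/γ) ⇒ T₂ = 367×(5.68)^0.286 = 603 K; V₂ = 5.12 L.

603 K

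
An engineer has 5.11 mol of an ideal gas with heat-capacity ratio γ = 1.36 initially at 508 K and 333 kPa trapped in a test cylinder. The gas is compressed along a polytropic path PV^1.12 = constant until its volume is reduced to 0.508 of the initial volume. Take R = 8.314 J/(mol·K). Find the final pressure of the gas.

V₁ = nRT₁/P₁ = 5.11×8.314×508/333 = 64.8 L.
Polytropic n=1.12: T₂ = T₁(V₁/V₂)^(n−1) = 508×(1.97)^0.12 = 551 K; P₂ = P₁(V₁/V₂)^n = 711 kPa.

711 kPa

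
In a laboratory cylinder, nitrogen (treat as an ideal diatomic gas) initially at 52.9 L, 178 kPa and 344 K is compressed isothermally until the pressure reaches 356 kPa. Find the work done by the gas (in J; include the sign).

n = P₁V₁/(RT₁) = 178×52.9/(8.314×344) = 3.29 mol.
Isothermal: T stays 344 K; PV = const ⇒ V₂ = 26.4 L, P₂ = 356 kPa.
W = nRT ln(V₂/V₁) = 3.29×8.314×344×ln(0.500) = -6530 J.

-6530 J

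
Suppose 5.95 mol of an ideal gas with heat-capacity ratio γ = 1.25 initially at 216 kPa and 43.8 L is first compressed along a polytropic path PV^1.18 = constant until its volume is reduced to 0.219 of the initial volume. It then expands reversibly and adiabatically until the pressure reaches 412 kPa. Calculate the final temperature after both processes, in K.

T₁ = P₁V₁/(nR) = 216×43.8/(5.95×8.314) = 191 K.
Step 1 — Polytropic n=1.18: T₂ = T₁(V₁/V₂)^(n−1) = 191×(4.57)^0.18 = 251 K; P₂ = P₁(V₁/V₂)^n = 1300 kPa.
W = (P₁V₁−P₂V₂)/(n−1) = (216×43.8−1300×9.59)/0.18 = -16500 J.
ΔU = nCvΔT = 5.95×33.3×(251−191) = 11900 J.
Q = ΔU + W = -4630 J.
State after step 1: P = 1300 kPa, V = 9.59 L, T = 251 K.
Step 2 — Adiabatic: T₂/T₁ = (P₂/P₁)^((γ−1)/γ) ⇒ T₂ = 251×(0.318)^0.200 = 200 K; V₂ = 24.0 L.
ΔU = nCvΔT = 5.95×33.3×(200−251) = -10200 J.
Q = 0 for an adiabatic process, so W = −ΔU = 10200 J.
Net over both steps: W = -6330 J, Q = -4630 J, ΔU = 1710 J.

200 K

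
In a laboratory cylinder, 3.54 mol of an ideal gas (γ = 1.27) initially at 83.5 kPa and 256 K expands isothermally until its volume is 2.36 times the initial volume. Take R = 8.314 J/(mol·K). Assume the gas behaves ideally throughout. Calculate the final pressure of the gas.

35.4 kPa

V₁ = nRT₁/P₁ = 3.54×8.314×256/83.5 = 90.2 L.
Isothermal: T stays 256 K; PV = const ⇒ V₂ = 213 L, P₂ = 35.4 kPa.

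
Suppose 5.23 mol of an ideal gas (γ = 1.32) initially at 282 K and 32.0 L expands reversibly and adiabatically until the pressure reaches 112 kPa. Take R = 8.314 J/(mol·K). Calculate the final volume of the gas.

81.3 L

P₁ = nRT₁/V₁ = 5.23×8.314×282/32.0 = 383 kPa.
Adiabatic: T₂/T₁ = (P₂/P₁)^((γ−1)/γ) ⇒ T₂ = 282×(0.292)^0.242 = 209 K; V₂ = 81.3 L.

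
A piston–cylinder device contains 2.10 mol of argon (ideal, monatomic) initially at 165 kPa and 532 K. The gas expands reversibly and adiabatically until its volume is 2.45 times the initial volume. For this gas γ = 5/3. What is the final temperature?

V₁ = nRT₁/P₁ = 2.10×8.314×532/165 = 56.3 L.
Adiabatic: TV^(γ−1) = const ⇒ T₂ = 532×(0.408)^0.667 = 293 K; PV^γ = const ⇒ P₂ = 37.1 kPa.

293 K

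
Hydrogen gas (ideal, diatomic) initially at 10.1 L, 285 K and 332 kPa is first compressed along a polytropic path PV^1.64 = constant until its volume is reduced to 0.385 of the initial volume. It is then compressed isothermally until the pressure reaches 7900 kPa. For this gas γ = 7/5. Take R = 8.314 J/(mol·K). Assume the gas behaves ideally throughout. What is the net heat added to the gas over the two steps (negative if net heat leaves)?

-7260 J

n = P₁V₁/(RT₁) = 332×10.1/(8.314×285) = 1.42 mol.
Step 1 — Polytropic n=1.64: T₂ = T₁(V₁/V₂)^(n−1) = 285×(2.60)^0.64 = 525 K; P₂ = P₁(V₁/V₂)^n = 1590 kPa.
W = (P₁V₁−P₂V₂)/(n−1) = (332×10.1−1590×3.89)/0.64 = -4410 J.
ΔU = nCvΔT = 1.42×20.8×(525−285) = 7060 J.
Q = ΔU + W = 2650 J.
State after step 1: P = 1590 kPa, V = 3.89 L, T = 525 K.
Step 2 — Isothermal: T stays 525 K; PV = const ⇒ V₂ = 0.782 L, P₂ = 7900 kPa.
ΔU = 0 (ideal gas, T constant).
W = nRT ln(V₂/V₁) = 1.42×8.314×525×ln(0.201) = -9910 J.
Q = ΔU + W = -9910 J.
Net over both steps: W = -14300 J, Q = -7260 J, ΔU = 7060 J.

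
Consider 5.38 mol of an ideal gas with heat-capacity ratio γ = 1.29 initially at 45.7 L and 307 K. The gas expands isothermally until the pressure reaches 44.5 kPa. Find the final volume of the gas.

P₁ = nRT₁/V₁ = 5.38×8.314×307/45.7 = 300 kPa.
Isothermal: T stays 307 K; PV = const ⇒ V₂ = 309 L, P₂ = 44.5 kPa.

309 L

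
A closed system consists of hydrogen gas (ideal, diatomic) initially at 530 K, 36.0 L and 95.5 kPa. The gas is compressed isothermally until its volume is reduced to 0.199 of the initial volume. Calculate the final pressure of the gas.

480 kPa

Isothermal: T stays 530 K; PV = const ⇒ V₂ = 7.16 L, P₂ = 480 kPa.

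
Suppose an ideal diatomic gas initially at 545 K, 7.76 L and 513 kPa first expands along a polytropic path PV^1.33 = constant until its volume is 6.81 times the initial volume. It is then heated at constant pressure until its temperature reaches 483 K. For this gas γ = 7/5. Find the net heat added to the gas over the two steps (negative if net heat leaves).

n = P₁V₁/(RT₁) = 513×7.76/(8.314×545) = 0.879 mol.
Step 1 — Polytropic n=1.33: T₂ = T₁(V₁/V₂)^(n−1) = 545×(0.147)^0.33 = 289 K; P₂ = P₁(V₁/V₂)^n = 40.0 kPa.
W = (P₁V₁−P₂V₂)/(n−1) = (513×7.76−40.0×52.8)/0.33 = 5660 J.
ΔU = nCvΔT = 0.879×20.8×(289−545) = -4670 J.
Q = ΔU + W = 990 J.
State after step 1: P = 40.0 kPa, V = 52.8 L, T = 289 K.
Step 2 — Isobaric: P stays 40.0 kPa; V/T = const ⇒ T₂ = 483 K, V₂ = 88.2 L.
W = PΔV = 40.0×(88.2−52.8) kPa·L = 1410 J.
ΔU = nCvΔT = 0.879×20.8×(483−289) = 3540 J.
Q = ΔU + W = nCpΔT = 4950 J.
Net over both steps: W = 7070 J, Q = 5940 J, ΔU = -1130 J.

5940 J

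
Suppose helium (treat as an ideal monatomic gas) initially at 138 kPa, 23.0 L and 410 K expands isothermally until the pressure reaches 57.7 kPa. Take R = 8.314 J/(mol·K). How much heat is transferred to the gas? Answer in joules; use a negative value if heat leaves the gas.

2770 J

n = P₁V₁/(RT₁) = 138×23.0/(8.314×410) = 0.931 mol.
Isothermal: T stays 410 K; PV = const ⇒ V₂ = 55.0 L, P₂ = 57.7 kPa.
ΔU = 0 (ideal gas, T constant).
W = nRT ln(V₂/V₁) = 0.931×8.314×410×ln(2.39) = 2770 J.
Q = ΔU + W = 2770 J.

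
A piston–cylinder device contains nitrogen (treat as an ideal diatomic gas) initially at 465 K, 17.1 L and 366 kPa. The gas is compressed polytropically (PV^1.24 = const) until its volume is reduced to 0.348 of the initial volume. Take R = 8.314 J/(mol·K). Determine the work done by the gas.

-7520 J

n = P₁V₁/(RT₁) = 366×17.1/(8.314×465) = 1.62 mol.
Polytropic n=1.24: T₂ = T₁(V₁/V₂)^(n−1) = 465×(2.87)^0.24 = 599 K; P₂ = P₁(V₁/V₂)^n = 1350 kPa.
W = (P₁V₁−P₂V₂)/(n−1) = (366×17.1−1350×5.95)/0.24 = -7520 J.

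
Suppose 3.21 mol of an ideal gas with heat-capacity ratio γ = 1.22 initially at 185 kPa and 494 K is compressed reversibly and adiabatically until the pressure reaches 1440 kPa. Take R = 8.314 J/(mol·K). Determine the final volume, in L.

13.3 L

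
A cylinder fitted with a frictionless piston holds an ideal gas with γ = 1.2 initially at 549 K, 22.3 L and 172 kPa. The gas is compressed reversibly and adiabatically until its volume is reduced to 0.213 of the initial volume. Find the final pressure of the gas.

Adiabatic: TV^(γ−1) = const ⇒ T₂ = 549×(4.69)^0.200 = 748 K; PV^γ = const ⇒ P₂ = 1100 kPa.

1100 kPa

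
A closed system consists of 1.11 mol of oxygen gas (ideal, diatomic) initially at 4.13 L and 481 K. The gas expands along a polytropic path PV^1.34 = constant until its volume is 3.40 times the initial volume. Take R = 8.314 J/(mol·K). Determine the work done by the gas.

4440 J

P₁ = nRT₁/V₁ = 1.11×8.314×481/4.13 = 1070 kPa.
Polytropic n=1.34: T₂ = T₁(V₁/V₂)^(n−1) = 481×(0.294)^0.34 = 317 K; P₂ = P₁(V₁/V₂)^n = 209 kPa.
W = (P₁V₁−P₂V₂)/(n−1) = (1070×4.13−209×14.0)/0.34 = 4440 J.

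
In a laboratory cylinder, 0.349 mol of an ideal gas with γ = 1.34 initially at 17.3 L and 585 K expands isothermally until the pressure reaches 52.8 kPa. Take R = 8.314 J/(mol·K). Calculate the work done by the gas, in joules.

P₁ = nRT₁/V₁ = 0.349×8.314×585/17.3 = 98.1 kPa.
Isothermal: T stays 585 K; PV = const ⇒ V₂ = 32.1 L, P₂ = 52.8 kPa.
W = nRT ln(V₂/V₁) = 0.349×8.314×585×ln(1.86) = 1050 J.

1050 J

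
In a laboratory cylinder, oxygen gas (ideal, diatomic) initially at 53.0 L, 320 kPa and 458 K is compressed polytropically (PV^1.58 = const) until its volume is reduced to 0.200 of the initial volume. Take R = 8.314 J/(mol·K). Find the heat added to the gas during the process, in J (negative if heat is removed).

20300 J

n = P₁V₁/(RT₁) = 320×53.0/(8.314×458) = 4.45 mol.
Polytropic n=1.58: T₂ = T₁(V₁/V₂)^(n−1) = 458×(5.00)^0.58 = 1160 K; P₂ = P₁(V₁/V₂)^n = 4070 kPa.
W = (P₁V₁−P₂V₂)/(n−1) = (320×53.0−4070×10.6)/0.58 = -45100 J.
ΔU = nCvΔT = 4.45×20.8×(1160−458) = 65400 J.
Q = ΔU + W = 20300 J.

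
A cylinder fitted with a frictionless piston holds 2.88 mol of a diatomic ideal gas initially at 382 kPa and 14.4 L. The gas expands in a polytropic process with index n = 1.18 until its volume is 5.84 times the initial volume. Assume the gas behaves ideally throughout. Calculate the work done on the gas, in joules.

T₁ = P₁V₁/(nR) = 382×14.4/(2.88×8.314) = 230 K.
Polytropic n=1.18: T₂ = T₁(V₁/V₂)^(n−1) = 230×(0.171)^0.18 = 167 K; P₂ = P₁(V₁/V₂)^n = 47.6 kPa.
W = (P₁V₁−P₂V₂)/(n−1) = (382×14.4−47.6×84.1)/0.18 = 8320 J.
Work done on the gas = −W_by = -8320 J.

-8320 J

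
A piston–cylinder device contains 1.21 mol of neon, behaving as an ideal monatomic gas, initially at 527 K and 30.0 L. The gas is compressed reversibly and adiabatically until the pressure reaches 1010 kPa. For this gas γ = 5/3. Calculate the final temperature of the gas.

1060 K

P₁ = nRT₁/V₁ = 1.21×8.314×527/30.0 = 177 kPa.
Adiabatic: T₂/T₁ = (P₂/P₁)^((γ−1)/γ) ⇒ T₂ = 527×(5.72)^0.400 = 1060 K; V₂ = 10.5 L.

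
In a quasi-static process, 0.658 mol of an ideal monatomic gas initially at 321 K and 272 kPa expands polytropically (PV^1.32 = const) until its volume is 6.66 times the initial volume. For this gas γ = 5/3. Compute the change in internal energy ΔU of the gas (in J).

V₁ = nRT₁/P₁ = 0.658×8.314×321/272 = 6.46 L.
Polytropic n=1.32: T₂ = T₁(V₁/V₂)^(n−1) = 321×(0.150)^0.32 = 175 K; P₂ = P₁(V₁/V₂)^n = 22.3 kPa.
For an ideal gas ΔU = nCvΔT with Cv = (3/2)R = 12.5 J/(mol·K).
ΔU = 0.658×12.5×(175−321) = -1200 J.

-1200 J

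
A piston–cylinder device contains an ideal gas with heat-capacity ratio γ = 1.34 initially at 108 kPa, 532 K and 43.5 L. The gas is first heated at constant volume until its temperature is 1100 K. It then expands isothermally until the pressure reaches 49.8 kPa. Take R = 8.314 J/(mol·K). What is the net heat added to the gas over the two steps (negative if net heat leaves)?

n = P₁V₁/(RT₁) = 108×43.5/(8.314×532) = 1.06 mol.
Step 1 — Isochoric: V stays 43.5 L; P/T = const ⇒ T₂ = 1100 K, P₂ = 223 kPa.
W = 0 (no volume change).
ΔU = nCvΔT = 1.06×24.5×(1100−532) = 14800 J.
Q = ΔU = 14800 J.
State after step 1: P = 223 kPa, V = 43.5 L, T = 1100 K.
Step 2 — Isothermal: T stays 1100 K; PV = const ⇒ V₂ = 195 L, P₂ = 49.8 kPa.
ΔU = 0 (ideal gas, T constant).
W = nRT ln(V₂/V₁) = 1.06×8.314×1100×ln(4.48) = 14600 J.
Q = ΔU + W = 14600 J.
Net over both steps: W = 14600 J, Q = 29300 J, ΔU = 14800 J.

29300 J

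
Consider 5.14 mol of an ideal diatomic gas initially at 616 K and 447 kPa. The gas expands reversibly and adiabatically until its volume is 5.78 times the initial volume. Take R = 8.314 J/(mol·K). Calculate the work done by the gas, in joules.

33200 J

V₁ = nRT₁/P₁ = 5.14×8.314×616/447 = 58.9 L.
Adiabatic: TV^(γ−1) = const ⇒ T₂ = 616×(0.173)^0.400 = 305 K; PV^γ = const ⇒ P₂ = 38.3 kPa.
ΔU = nCvΔT = 5.14×20.8×(305−616) = -33200 J.
Q = 0 for an adiabatic process, so W = −ΔU = 33200 J.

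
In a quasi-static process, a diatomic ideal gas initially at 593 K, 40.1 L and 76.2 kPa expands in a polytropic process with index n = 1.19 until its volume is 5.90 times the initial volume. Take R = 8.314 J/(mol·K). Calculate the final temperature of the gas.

423 K

Polytropic n=1.19: T₂ = T₁(V₁/V₂)^(n−1) = 593×(0.169)^0.19 = 423 K; P₂ = P₁(V₁/V₂)^n = 9.22 kPa.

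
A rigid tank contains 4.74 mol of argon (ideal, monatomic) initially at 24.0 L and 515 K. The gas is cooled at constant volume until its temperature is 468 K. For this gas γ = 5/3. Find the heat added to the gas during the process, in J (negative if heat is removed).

-2780 J

P₁ = nRT₁/V₁ = 4.74×8.314×515/24.0 = 846 kPa.
Isochoric: V stays 24.0 L; P/T = const ⇒ T₂ = 468 K, P₂ = 768 kPa.
W = 0 (no volume change).
ΔU = nCvΔT = 4.74×12.5×(468−515) = -2780 J.
Q = ΔU = -2780 J.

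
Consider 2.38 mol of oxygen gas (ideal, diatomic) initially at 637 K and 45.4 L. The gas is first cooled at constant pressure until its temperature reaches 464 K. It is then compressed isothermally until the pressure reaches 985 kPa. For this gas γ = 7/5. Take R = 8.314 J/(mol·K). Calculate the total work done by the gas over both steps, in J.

-15000 J

P₁ = nRT₁/V₁ = 2.38×8.314×637/45.4 = 278 kPa.
Step 1 — Isobaric: P stays 278 kPa; V/T = const ⇒ T₂ = 464 K, V₂ = 33.1 L.
W = PΔV = 278×(33.1−45.4) kPa·L = -3420 J.
ΔU = nCvΔT = 2.38×20.8×(464−637) = -8560 J.
Q = ΔU + W = nCpΔT = -12000 J.
State after step 1: P = 278 kPa, V = 33.1 L, T = 464 K.
Step 2 — Isothermal: T stays 464 K; PV = const ⇒ V₂ = 9.32 L, P₂ = 985 kPa.
ΔU = 0 (ideal gas, T constant).
W = nRT ln(V₂/V₁) = 2.38×8.314×464×ln(0.282) = -11600 J.
Q = ΔU + W = -11600 J.
Net over both steps: W = -15000 J, Q = -23600 J, ΔU = -8560 J.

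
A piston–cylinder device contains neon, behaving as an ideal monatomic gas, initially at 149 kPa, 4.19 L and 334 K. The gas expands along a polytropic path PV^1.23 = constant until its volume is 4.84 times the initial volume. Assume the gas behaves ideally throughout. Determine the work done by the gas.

826 J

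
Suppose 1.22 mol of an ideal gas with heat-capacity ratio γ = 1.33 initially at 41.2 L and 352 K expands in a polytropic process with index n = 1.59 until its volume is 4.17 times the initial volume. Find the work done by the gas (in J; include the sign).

3450 J

P₁ = nRT₁/V₁ = 1.22×8.314×352/41.2 = 86.7 kPa.
Polytropic n=1.59: T₂ = T₁(V₁/V₂)^(n−1) = 352×(0.240)^0.59 = 152 K; P₂ = P₁(V₁/V₂)^n = 8.95 kPa.
W = (P₁V₁−P₂V₂)/(n−1) = (86.7×41.2−8.95×172)/0.59 = 3450 J.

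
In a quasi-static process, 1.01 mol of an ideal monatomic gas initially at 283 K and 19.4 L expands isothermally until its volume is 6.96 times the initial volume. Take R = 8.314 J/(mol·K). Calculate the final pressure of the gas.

17.6 kPa

P₁ = nRT₁/V₁ = 1.01×8.314×283/19.4 = 122 kPa.
Isothermal: T stays 283 K; PV = const ⇒ V₂ = 135 L, P₂ = 17.6 kPa.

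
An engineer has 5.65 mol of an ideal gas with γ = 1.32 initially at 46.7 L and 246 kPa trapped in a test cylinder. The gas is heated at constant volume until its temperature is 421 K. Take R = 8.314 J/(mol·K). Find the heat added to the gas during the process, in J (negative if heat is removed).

T₁ = P₁V₁/(nR) = 246×46.7/(5.65×8.314) = 245 K.
Isochoric: V stays 46.7 L; P/T = const ⇒ T₂ = 421 K, P₂ = 423 kPa.
W = 0 (no volume change).
ΔU = nCvΔT = 5.65×26.0×(421−245) = 25900 J.
Q = ΔU = 25900 J.

25900 J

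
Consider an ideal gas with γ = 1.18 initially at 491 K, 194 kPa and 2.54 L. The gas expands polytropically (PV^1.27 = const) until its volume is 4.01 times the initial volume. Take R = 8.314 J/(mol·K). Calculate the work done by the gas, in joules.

571 J

n = P₁V₁/(RT₁) = 194×2.54/(8.314×491) = 0.121 mol.
Polytropic n=1.27: T₂ = T₁(V₁/V₂)^(n−1) = 491×(0.249)^0.27 = 337 K; P₂ = P₁(V₁/V₂)^n = 33.3 kPa.
W = (P₁V₁−P₂V₂)/(n−1) = (194×2.54−33.3×10.2)/0.27 = 571 J.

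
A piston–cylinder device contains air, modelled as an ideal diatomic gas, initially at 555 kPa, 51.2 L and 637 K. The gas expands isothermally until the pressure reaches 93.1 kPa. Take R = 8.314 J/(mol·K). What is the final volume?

305 L

Isothermal: T stays 637 K; PV = const ⇒ V₂ = 305 L, P₂ = 93.1 kPa.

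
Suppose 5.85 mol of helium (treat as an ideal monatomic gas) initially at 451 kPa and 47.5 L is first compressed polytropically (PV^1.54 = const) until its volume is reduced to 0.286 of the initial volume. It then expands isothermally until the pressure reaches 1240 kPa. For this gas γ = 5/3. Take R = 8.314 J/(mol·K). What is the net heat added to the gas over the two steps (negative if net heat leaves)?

T₁ = P₁V₁/(nR) = 451×47.5/(5.85×8.314) = 440 K.
Step 1 — Polytropic n=1.54: T₂ = T₁(V₁/V₂)^(n−1) = 440×(3.50)^0.54 = 866 K; P₂ = P₁(V₁/V₂)^n = 3100 kPa.
W = (P₁V₁−P₂V₂)/(n−1) = (451×47.5−3100×13.6)/0.54 = -38300 J.
ΔU = nCvΔT = 5.85×12.5×(866−440) = 31000 J.
Q = ΔU + W = -7280 J.
State after step 1: P = 3100 kPa, V = 13.6 L, T = 866 K.
Step 2 — Isothermal: T stays 866 K; PV = const ⇒ V₂ = 34.0 L, P₂ = 1240 kPa.
ΔU = 0 (ideal gas, T constant).
W = nRT ln(V₂/V₁) = 5.85×8.314×866×ln(2.50) = 38600 J.
Q = ΔU + W = 38600 J.
Net over both steps: W = 272 J, Q = 31300 J, ΔU = 31000 J.

31300 J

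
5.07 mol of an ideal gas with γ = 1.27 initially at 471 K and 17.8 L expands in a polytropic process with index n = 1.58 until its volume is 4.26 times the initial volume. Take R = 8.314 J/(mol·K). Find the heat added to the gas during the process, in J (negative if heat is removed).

-22300 J

P₁ = nRT₁/V₁ = 5.07×8.314×471/17.8 = 1120 kPa.
Polytropic n=1.58: T₂ = T₁(V₁/V₂)^(n−1) = 471×(0.235)^0.58 = 203 K; P₂ = P₁(V₁/V₂)^n = 113 kPa.
W = (P₁V₁−P₂V₂)/(n−1) = (1120×17.8−113×75.8)/0.58 = 19500 J.
ΔU = nCvΔT = 5.07×30.8×(203−471) = -41800 J.
Q = ΔU + W = -22300 J.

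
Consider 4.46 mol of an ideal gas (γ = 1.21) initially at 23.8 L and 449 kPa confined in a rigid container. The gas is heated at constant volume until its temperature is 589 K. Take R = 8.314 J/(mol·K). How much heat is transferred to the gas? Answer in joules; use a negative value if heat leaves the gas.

53100 J

T₁ = P₁V₁/(nR) = 449×23.8/(4.46×8.314) = 288 K.
Isochoric: V stays 23.8 L; P/T = const ⇒ T₂ = 589 K, P₂ = 918 kPa.
W = 0 (no volume change).
ΔU = nCvΔT = 4.46×39.6×(589−288) = 53100 J.
Q = ΔU = 53100 J.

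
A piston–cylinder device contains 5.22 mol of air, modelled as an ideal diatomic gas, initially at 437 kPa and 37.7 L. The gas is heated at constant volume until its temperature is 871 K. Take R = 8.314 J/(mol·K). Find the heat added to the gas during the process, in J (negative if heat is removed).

T₁ = P₁V₁/(nR) = 437×37.7/(5.22×8.314) = 380 K.
Isochoric: V stays 37.7 L; P/T = const ⇒ T₂ = 871 K, P₂ = 1000 kPa.
W = 0 (no volume change).
ΔU = nCvΔT = 5.22×20.8×(871−380) = 53300 J.
Q = ΔU = 53300 J.

53300 J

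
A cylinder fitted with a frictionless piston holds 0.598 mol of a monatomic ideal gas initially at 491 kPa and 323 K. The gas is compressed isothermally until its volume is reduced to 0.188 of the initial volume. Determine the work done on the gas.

2680 J

V₁ = nRT₁/P₁ = 0.598×8.314×323/491 = 3.27 L.
Isothermal: T stays 323 K; PV = const ⇒ V₂ = 0.615 L, P₂ = 2610 kPa.
W = nRT ln(V₂/V₁) = 0.598×8.314×323×ln(0.188) = -2680 J.
Work done on the gas = −W_by = 2680 J.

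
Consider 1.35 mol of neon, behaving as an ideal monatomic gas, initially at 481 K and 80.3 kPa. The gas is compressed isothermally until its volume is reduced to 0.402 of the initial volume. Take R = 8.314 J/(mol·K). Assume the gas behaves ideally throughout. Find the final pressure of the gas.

V₁ = nRT₁/P₁ = 1.35×8.314×481/80.3 = 67.2 L.
Isothermal: T stays 481 K; PV = const ⇒ V₂ = 27.0 L, P₂ = 200 kPa.

200 kPa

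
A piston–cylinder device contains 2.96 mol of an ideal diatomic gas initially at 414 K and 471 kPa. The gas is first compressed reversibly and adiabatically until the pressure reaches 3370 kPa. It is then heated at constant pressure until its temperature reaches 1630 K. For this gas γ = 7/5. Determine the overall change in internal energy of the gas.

V₁ = nRT₁/P₁ = 2.96×8.314×414/471 = 21.6 L.
Step 1 — Adiabatic: T₂/T₁ = (P₂/P₁)^((γ−1)/γ) ⇒ T₂ = 414×(7.15)^0.286 = 726 K; V₂ = 5.30 L.
ΔU = nCvΔT = 2.96×20.8×(726−414) = 19200 J.
Q = 0 for an adiabatic process, so W = −ΔU = -19200 J.
State after step 1: P = 3370 kPa, V = 5.30 L, T = 726 K.
Step 2 — Isobaric: P stays 3370 kPa; V/T = const ⇒ T₂ = 1630 K, V₂ = 11.9 L.
W = PΔV = 3370×(11.9−5.30) kPa·L = 22200 J.
ΔU = nCvΔT = 2.96×20.8×(1630−726) = 55600 J.
Q = ΔU + W = nCpΔT = 77800 J.
Net over both steps: W = 3020 J, Q = 77800 J, ΔU = 74800 J.

74800 J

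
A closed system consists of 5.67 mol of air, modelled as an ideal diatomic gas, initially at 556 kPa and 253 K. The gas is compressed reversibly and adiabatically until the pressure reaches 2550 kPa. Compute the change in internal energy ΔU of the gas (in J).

V₁ = nRT₁/P₁ = 5.67×8.314×253/556 = 21.5 L.
Adiabatic: T₂/T₁ = (P₂/P₁)^((γ−1)/γ) ⇒ T₂ = 253×(4.59)^0.286 = 391 K; V₂ = 7.23 L.
For an ideal gas ΔU = nCvΔT with Cv = (5/2)R = 20.8 J/(mol·K).
ΔU = 5.67×20.8×(391−253) = 16300 J.

16300 J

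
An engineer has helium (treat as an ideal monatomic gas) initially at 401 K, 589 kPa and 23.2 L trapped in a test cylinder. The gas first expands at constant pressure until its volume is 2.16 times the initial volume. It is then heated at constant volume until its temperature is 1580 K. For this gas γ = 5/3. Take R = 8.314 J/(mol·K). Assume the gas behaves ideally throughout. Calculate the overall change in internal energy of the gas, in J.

60300 J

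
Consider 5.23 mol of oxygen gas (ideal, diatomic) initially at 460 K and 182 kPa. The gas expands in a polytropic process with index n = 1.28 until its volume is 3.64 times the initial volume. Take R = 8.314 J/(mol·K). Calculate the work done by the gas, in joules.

V₁ = nRT₁/P₁ = 5.23×8.314×460/182 = 110 L.
Polytropic n=1.28: T₂ = T₁(V₁/V₂)^(n−1) = 460×(0.275)^0.28 = 320 K; P₂ = P₁(V₁/V₂)^n = 34.8 kPa.
W = (P₁V₁−P₂V₂)/(n−1) = (182×110−34.8×400)/0.28 = 21700 J.

21700 J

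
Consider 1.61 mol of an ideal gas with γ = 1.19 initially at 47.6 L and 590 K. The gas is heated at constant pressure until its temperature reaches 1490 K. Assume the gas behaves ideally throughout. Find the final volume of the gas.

120 L

P₁ = nRT₁/V₁ = 1.61×8.314×590/47.6 = 166 kPa.
Isobaric: P stays 166 kPa; V/T = const ⇒ T₂ = 1490 K, V₂ = 120 L.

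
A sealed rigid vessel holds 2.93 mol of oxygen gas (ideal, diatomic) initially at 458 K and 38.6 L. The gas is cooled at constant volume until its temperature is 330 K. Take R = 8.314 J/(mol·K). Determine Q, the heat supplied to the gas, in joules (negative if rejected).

-7800 J

P₁ = nRT₁/V₁ = 2.93×8.314×458/38.6 = 289 kPa.
Isochoric: V stays 38.6 L; P/T = const ⇒ T₂ = 330 K, P₂ = 208 kPa.
W = 0 (no volume change).
ΔU = nCvΔT = 2.93×20.8×(330−458) = -7800 J.
Q = ΔU = -7800 J.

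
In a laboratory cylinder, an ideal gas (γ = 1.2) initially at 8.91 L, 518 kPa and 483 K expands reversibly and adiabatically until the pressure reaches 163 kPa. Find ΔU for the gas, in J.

n = P₁V₁/(RT₁) = 518×8.91/(8.314×483) = 1.15 mol.
Adiabatic: T₂/T₁ = (P₂/P₁)^((γ−1)/γ) ⇒ T₂ = 483×(0.315)^0.167 = 398 K; V₂ = 23.4 L.
For an ideal gas ΔU = nCvΔT with Cv = R/(γ−1) = 41.6 J/(mol·K).
ΔU = 1.15×41.6×(398−483) = -4040 J.

-4040 J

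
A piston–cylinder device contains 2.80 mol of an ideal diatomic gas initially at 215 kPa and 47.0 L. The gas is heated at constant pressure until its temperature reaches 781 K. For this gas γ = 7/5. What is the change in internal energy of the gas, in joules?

20200 J

T₁ = P₁V₁/(nR) = 215×47.0/(2.80×8.314) = 434 K.
Isobaric: P stays 215 kPa; V/T = const ⇒ T₂ = 781 K, V₂ = 84.6 L.
For an ideal gas ΔU = nCvΔT with Cv = (5/2)R = 20.8 J/(mol·K).
ΔU = 2.80×20.8×(781−434) = 20200 J.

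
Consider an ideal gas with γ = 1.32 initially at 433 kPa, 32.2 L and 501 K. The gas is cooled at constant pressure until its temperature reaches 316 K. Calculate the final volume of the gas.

20.3 L

Isobaric: P stays 433 kPa; V/T = const ⇒ T₂ = 316 K, V₂ = 20.3 L.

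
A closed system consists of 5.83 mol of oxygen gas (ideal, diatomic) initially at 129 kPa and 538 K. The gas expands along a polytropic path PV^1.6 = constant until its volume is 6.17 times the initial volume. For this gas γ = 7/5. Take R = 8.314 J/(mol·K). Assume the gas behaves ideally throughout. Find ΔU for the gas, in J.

-43300 J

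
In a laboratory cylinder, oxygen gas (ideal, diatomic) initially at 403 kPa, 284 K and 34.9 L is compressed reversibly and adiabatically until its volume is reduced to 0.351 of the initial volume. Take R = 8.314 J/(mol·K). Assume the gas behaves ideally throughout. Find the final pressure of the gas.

Adiabatic: TV^(γ−1) = const ⇒ T₂ = 284×(2.85)^0.400 = 432 K; PV^γ = const ⇒ P₂ = 1750 kPa.

1750 kPa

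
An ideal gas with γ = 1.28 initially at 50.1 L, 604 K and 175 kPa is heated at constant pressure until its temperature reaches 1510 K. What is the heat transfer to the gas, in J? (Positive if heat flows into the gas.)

n = P₁V₁/(RT₁) = 175×50.1/(8.314×604) = 1.75 mol.
Isobaric: P stays 175 kPa; V/T = const ⇒ T₂ = 1510 K, V₂ = 125 L.
W = PΔV = 175×(125−50.1) kPa·L = 13200 J.
ΔU = nCvΔT = 1.75×29.7×(1510−604) = 47000 J.
Q = ΔU + W = nCpΔT = 60100 J.

60100 J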